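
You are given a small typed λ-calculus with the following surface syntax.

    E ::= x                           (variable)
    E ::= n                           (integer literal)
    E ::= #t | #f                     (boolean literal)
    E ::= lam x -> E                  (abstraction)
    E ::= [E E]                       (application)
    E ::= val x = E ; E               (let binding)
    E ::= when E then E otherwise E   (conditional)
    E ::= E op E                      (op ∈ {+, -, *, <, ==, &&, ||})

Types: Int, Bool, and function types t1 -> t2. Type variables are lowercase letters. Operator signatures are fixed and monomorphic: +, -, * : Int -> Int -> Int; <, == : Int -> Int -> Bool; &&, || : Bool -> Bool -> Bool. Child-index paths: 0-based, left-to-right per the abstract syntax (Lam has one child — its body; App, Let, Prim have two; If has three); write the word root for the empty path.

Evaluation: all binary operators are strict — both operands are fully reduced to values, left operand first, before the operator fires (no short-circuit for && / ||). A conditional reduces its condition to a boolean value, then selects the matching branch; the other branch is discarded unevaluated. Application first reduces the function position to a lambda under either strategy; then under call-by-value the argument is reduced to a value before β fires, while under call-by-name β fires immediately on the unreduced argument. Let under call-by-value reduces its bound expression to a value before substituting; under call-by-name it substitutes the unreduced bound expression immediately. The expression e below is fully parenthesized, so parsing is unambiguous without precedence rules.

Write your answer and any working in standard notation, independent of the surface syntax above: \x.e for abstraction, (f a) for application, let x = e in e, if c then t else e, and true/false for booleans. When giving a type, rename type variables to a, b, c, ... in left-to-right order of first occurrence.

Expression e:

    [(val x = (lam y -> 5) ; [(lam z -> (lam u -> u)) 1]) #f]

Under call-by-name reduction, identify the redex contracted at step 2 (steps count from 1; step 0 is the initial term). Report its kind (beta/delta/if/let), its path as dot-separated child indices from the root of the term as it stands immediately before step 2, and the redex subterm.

Working:
step 0: ((let x = (\y.5) in ((\z.(\u.u)) 1)) false)
step 1: [let@0] (((\z.(\u.u)) 1) false)
step 2: [beta@0] ((\u.u) false)

Answer: beta at 0 : ((\z.(\u.u)) 1)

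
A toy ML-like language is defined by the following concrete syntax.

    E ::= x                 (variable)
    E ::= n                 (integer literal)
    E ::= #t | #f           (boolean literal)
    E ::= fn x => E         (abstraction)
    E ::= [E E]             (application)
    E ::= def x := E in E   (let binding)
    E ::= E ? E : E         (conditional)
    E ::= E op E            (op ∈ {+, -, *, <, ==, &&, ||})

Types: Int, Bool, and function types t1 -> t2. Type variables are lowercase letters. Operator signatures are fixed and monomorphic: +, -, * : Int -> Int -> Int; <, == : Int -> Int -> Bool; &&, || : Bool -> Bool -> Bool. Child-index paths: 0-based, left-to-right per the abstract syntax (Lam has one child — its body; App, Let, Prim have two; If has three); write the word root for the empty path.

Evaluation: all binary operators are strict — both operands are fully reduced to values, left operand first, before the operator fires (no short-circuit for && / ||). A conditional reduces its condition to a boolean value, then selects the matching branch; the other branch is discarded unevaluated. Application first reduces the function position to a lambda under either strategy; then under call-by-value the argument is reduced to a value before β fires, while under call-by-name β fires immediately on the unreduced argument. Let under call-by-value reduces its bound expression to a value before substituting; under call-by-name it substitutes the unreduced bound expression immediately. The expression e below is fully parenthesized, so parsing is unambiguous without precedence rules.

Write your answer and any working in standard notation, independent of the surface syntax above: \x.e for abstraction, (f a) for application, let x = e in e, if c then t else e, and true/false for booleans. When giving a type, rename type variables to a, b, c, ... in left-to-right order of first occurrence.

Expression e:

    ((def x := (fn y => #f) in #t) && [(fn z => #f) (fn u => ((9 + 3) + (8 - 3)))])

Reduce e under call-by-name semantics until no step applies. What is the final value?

Working:
step 0: ((let x = (\y.false) in true) && ((\z.false) (\u.((9 + 3) + (8 - 3)))))
step 1: [let@0] (true && ((\z.false) (\u.((9 + 3) + (8 - 3)))))
step 2: [beta@1] (true && false)
step 3: [delta@root] false

Answer: false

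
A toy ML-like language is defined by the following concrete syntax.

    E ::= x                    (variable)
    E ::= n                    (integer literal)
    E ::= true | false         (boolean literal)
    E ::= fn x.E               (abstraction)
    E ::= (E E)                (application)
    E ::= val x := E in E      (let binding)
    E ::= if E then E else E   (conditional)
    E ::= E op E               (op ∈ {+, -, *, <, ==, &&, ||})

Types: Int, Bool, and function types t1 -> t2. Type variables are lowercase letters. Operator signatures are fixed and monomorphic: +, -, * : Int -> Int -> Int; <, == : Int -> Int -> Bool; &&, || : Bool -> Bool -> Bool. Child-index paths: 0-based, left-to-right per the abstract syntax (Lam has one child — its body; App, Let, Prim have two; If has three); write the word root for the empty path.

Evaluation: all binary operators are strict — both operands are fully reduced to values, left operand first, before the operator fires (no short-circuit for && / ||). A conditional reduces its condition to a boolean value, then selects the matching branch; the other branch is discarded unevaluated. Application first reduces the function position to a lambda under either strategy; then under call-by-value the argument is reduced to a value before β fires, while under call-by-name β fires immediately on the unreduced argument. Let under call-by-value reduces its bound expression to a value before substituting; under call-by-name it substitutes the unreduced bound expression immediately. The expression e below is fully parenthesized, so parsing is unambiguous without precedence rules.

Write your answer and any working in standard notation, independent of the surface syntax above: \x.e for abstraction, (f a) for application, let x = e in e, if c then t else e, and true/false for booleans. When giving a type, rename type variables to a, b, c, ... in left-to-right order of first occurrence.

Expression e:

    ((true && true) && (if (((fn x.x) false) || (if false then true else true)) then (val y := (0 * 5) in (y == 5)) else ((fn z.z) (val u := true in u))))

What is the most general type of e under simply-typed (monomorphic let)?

Trace:
  unify Bool ~ Bool
  unify Bool ~ Bool
  unify Bool ~ Bool
x : a
\x._ : a -> a
  unify a -> a ~ Bool -> b
  unify a ~ Bool
  unify Bool ~ b
_ _ : Bool
  unify Bool ~ Bool
  unify Bool ~ Bool
  unify Bool ~ Bool
  unify Bool ~ Bool
  unify Bool ~ Bool
  unify Int ~ Int
  unify Int ~ Int
let y : Int
y : Int
  unify Int ~ Int
  unify Int ~ Int
z : c
\z._ : c -> c
let u : Bool
u : Bool
  unify c -> c ~ Bool -> d
  unify c ~ Bool
  unify Bool ~ d
_ _ : Bool
  unify Bool ~ Bool
  unify Bool ~ Bool

Answer: Bool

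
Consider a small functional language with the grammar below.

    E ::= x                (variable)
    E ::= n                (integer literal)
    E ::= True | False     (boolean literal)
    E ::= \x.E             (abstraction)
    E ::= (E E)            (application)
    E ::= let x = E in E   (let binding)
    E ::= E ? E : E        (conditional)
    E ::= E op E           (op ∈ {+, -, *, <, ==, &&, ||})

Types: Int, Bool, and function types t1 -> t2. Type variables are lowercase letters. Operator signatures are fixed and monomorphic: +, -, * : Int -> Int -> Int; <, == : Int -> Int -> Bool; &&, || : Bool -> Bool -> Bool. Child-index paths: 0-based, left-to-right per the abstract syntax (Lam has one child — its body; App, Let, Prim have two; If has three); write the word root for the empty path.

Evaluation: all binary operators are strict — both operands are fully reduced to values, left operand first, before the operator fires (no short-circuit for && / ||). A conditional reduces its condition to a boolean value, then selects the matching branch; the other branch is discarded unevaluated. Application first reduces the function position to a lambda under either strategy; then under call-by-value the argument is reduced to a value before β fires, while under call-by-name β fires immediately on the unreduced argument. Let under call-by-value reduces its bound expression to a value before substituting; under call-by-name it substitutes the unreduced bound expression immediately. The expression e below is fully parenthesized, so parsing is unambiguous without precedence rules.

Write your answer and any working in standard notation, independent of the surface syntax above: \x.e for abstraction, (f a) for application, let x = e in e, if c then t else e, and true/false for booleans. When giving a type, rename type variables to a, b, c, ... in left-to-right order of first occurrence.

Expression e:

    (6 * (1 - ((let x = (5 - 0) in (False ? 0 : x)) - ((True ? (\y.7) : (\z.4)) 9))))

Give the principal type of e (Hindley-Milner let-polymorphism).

Working:
  unify Int ~ Int
  unify Int ~ Int
  unify Int ~ Int
  unify Int ~ Int
let x : Int
  unify Bool ~ Bool
x : Int
  unify Int ~ Int
  unify Int ~ Int
  unify Bool ~ Bool
\y._ : a -> Int
\z._ : b -> Int
  unify a -> Int ~ b -> Int
  unify a ~ b
  unify Int ~ Int
  unify b -> Int ~ Int -> c
  unify b ~ Int
  unify Int ~ c
_ _ : Int
  unify Int ~ Int
  unify Int ~ Int
  unify Int ~ Int

Answer: Int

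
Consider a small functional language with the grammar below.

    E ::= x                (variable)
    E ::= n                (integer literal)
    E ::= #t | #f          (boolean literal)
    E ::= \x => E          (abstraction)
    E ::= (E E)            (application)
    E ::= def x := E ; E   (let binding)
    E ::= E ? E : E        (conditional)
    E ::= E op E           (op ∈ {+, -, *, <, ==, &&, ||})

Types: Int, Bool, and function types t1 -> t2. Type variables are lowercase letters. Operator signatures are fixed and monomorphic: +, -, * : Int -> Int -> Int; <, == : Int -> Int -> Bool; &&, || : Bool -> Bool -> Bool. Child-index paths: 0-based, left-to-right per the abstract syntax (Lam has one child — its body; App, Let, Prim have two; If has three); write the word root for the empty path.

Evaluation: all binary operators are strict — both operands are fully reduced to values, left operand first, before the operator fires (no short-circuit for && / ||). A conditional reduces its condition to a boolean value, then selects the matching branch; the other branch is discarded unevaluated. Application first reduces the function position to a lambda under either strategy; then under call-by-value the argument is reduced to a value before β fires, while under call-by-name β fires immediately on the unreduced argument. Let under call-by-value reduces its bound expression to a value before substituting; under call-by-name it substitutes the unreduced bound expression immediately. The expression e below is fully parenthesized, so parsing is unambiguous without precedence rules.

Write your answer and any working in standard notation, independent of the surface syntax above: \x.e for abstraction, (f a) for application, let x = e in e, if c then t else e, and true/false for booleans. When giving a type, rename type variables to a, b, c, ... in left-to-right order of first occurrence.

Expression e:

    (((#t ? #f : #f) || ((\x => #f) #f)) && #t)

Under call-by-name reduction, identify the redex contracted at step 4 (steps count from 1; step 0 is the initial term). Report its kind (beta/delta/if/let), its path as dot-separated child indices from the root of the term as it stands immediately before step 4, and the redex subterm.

Derivation:
step 0: (((if true then false else false) || ((\x.false) false)) && true)
step 1: [if@0.0] ((false || ((\x.false) false)) && true)
step 2: [beta@0.1] ((false || false) && true)
step 3: [delta@0] (false && true)
step 4: [delta@root] false

Answer: delta at root : (false && true)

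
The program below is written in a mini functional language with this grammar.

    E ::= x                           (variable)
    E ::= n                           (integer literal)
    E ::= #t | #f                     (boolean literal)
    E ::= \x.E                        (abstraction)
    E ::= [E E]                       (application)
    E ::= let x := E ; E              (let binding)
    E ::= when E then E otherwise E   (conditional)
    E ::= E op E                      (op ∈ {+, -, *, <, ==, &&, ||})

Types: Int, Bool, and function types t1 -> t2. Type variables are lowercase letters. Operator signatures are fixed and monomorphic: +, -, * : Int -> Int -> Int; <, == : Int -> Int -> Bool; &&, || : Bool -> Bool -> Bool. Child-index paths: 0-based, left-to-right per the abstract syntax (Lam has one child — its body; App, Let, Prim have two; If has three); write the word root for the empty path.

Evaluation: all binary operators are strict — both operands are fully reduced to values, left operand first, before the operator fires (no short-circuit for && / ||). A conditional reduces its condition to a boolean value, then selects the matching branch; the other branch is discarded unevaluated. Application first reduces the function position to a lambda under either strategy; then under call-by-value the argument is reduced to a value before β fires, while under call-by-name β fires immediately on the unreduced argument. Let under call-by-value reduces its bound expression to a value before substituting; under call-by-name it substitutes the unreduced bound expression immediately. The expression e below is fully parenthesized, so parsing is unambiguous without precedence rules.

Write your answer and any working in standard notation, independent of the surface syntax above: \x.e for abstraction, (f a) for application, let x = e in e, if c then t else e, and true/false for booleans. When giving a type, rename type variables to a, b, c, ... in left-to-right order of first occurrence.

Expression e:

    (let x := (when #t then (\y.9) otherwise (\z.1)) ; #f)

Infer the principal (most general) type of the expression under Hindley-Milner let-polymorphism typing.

Answer: Bool

Derivation:
  unify Bool ~ Bool
\y._ : a -> Int
\z._ : b -> Int
  unify a -> Int ~ b -> Int
  unify a ~ b
  unify Int ~ Int
let x : forall. b -> Int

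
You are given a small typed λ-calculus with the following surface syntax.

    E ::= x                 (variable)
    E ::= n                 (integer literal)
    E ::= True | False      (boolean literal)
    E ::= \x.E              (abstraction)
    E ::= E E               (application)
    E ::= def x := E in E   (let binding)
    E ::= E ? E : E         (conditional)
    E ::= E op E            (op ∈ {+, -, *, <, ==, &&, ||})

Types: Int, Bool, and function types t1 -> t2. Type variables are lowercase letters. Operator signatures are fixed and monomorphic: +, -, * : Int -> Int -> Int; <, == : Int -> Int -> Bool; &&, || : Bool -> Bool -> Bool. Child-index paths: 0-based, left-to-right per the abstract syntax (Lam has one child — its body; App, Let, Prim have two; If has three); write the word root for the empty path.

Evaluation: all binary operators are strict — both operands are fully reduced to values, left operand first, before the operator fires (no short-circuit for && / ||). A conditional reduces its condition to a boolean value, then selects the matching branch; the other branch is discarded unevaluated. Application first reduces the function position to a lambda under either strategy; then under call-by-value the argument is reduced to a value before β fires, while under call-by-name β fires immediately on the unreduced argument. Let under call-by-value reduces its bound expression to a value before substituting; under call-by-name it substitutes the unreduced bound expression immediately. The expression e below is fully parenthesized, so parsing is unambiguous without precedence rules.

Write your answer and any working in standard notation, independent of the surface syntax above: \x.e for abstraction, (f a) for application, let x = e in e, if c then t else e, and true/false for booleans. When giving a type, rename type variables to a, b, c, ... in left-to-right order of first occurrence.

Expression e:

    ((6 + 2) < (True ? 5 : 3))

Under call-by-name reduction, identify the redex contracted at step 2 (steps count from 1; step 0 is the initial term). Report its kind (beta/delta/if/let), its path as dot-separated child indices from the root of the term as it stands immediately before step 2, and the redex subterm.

Trace:
step 0: ((6 + 2) < (if true then 5 else 3))
step 1: [delta@0] (8 < (if true then 5 else 3))
step 2: [if@1] (8 < 5)

Answer: if at 1 : (if true then 5 else 3)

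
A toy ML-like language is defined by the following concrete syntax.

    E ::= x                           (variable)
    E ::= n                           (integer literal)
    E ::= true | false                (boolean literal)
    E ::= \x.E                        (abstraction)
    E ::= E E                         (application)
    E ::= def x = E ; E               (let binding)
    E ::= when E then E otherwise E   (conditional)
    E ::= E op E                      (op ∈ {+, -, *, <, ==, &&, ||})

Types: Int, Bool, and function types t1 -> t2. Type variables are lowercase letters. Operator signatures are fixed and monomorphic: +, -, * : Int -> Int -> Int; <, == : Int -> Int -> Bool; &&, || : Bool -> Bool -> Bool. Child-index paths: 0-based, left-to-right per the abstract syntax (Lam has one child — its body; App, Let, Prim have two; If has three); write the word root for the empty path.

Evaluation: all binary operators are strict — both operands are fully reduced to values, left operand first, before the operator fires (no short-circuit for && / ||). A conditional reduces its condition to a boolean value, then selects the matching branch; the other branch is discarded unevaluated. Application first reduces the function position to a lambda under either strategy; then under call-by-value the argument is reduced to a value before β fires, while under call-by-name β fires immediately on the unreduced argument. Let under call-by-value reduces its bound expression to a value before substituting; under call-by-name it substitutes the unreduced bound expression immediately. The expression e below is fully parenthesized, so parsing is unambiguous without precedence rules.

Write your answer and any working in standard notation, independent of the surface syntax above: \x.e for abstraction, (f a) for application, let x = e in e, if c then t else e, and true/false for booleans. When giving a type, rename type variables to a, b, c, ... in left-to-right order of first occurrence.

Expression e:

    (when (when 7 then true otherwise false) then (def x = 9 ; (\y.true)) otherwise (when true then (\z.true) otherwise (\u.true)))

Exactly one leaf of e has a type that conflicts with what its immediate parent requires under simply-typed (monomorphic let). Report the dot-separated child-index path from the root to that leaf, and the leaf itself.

Answer: 0.0 : 7

Trace:
  unify Int ~ Bool
  FAIL: mismatch Int ~ Bool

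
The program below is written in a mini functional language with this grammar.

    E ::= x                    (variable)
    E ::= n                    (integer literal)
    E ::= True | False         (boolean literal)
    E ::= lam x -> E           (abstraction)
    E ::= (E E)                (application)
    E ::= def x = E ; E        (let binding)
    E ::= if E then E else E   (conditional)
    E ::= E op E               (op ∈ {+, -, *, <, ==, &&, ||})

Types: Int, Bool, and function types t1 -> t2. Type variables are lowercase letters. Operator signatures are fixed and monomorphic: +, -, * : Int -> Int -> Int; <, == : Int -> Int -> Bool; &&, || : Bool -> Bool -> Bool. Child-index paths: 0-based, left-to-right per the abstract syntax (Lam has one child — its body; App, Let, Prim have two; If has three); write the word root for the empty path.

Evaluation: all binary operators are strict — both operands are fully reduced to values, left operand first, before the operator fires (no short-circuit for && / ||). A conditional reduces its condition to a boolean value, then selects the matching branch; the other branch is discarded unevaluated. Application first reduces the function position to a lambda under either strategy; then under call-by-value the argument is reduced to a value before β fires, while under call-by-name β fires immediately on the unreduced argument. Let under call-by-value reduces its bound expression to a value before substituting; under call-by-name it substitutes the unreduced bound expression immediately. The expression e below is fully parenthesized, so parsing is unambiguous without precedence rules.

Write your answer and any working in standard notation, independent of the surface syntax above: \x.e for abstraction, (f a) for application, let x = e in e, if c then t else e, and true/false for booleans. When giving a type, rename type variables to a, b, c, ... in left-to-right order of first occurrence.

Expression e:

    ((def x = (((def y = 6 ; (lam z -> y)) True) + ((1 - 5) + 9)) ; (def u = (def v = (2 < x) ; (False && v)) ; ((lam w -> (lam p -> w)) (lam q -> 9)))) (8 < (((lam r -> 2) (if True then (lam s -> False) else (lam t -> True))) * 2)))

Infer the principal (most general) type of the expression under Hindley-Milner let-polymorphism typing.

Answer: a -> Int

Trace:
let y : Int
y : Int
\z._ : a -> Int
  unify a -> Int ~ Bool -> b
  unify a ~ Bool
  unify Int ~ b
_ _ : Int
  unify Int ~ Int
  unify Int ~ Int
  unify Int ~ Int
  unify Int ~ Int
  unify Int ~ Int
  unify Int ~ Int
let x : Int
  unify Int ~ Int
x : Int
  unify Int ~ Int
let v : Bool
  unify Bool ~ Bool
v : Bool
  unify Bool ~ Bool
let u : Bool
w : c
\p._ : d -> c
\w._ : c -> d -> c
\q._ : e -> Int
  unify c -> d -> c ~ (e -> Int) -> f
  unify c ~ e -> Int
  unify d -> e -> Int ~ f
_ _ : d -> e -> Int
  unify Int ~ Int
\r._ : g -> Int
  unify Bool ~ Bool
\s._ : h -> Bool
\t._ : i -> Bool
  unify h -> Bool ~ i -> Bool
  unify h ~ i
  unify Bool ~ Bool
  unify g -> Int ~ (i -> Bool) -> j
  unify g ~ i -> Bool
  unify Int ~ j
_ _ : Int
  unify Int ~ Int
  unify Int ~ Int
  unify Int ~ Int
  unify d -> e -> Int ~ Bool -> k
  unify d ~ Bool
  unify e -> Int ~ k
_ _ : e -> Int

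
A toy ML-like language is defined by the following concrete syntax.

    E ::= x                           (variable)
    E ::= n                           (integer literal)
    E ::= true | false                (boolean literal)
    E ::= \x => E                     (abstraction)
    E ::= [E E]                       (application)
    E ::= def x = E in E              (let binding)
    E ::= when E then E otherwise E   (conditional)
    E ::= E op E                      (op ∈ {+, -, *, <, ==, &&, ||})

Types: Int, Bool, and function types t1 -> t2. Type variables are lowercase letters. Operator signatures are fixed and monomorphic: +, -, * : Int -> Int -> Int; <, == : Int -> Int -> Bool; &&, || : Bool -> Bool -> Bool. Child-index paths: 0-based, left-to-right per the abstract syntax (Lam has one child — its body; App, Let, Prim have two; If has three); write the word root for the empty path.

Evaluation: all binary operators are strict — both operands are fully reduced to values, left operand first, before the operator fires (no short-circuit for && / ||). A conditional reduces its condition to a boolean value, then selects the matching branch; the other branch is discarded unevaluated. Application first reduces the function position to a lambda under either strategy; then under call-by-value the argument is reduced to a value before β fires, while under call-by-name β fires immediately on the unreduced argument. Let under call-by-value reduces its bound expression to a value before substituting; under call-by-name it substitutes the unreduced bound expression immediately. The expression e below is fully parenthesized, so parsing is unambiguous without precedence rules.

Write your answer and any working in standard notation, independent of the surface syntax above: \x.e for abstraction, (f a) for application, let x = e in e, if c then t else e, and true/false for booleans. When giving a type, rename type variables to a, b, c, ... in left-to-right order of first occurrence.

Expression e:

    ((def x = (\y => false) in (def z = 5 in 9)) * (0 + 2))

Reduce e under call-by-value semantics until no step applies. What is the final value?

Answer: 18

Trace:
step 0: ((let x = (\y.false) in (let z = 5 in 9)) * (0 + 2))
step 1: [let@0] ((let z = 5 in 9) * (0 + 2))
step 2: [let@0] (9 * (0 + 2))
step 3: [delta@1] (9 * 2)
step 4: [delta@root] 18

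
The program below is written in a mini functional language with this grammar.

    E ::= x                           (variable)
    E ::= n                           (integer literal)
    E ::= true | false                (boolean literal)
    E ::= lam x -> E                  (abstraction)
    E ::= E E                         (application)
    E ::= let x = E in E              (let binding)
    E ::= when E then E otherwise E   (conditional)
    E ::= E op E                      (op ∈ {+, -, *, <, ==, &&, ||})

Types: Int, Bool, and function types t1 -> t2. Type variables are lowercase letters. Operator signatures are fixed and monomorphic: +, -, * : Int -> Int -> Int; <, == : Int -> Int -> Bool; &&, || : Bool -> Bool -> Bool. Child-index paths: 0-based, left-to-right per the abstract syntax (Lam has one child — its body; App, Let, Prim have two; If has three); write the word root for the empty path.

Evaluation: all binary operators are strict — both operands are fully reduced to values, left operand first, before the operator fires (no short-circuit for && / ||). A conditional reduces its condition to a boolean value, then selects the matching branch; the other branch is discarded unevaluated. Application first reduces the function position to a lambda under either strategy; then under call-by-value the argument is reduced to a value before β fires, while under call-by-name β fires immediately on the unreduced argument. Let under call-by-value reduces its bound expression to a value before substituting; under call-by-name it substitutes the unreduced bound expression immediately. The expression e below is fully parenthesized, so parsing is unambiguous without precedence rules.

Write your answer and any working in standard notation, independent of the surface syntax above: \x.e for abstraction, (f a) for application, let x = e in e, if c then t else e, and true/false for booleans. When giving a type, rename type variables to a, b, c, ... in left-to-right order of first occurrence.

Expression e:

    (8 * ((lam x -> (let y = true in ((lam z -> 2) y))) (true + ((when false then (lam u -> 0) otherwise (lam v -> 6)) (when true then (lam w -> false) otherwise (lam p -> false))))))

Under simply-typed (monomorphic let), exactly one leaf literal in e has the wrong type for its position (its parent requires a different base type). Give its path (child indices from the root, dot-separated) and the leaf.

Answer: 1.1.0 : true

Working:
  unify Int ~ Int
let y : Bool
\z._ : b -> Int
y : Bool
  unify b -> Int ~ Bool -> c
  unify b ~ Bool
  unify Int ~ c
_ _ : Int
\x._ : a -> Int
  unify Bool ~ Int
  FAIL: mismatch Bool ~ Int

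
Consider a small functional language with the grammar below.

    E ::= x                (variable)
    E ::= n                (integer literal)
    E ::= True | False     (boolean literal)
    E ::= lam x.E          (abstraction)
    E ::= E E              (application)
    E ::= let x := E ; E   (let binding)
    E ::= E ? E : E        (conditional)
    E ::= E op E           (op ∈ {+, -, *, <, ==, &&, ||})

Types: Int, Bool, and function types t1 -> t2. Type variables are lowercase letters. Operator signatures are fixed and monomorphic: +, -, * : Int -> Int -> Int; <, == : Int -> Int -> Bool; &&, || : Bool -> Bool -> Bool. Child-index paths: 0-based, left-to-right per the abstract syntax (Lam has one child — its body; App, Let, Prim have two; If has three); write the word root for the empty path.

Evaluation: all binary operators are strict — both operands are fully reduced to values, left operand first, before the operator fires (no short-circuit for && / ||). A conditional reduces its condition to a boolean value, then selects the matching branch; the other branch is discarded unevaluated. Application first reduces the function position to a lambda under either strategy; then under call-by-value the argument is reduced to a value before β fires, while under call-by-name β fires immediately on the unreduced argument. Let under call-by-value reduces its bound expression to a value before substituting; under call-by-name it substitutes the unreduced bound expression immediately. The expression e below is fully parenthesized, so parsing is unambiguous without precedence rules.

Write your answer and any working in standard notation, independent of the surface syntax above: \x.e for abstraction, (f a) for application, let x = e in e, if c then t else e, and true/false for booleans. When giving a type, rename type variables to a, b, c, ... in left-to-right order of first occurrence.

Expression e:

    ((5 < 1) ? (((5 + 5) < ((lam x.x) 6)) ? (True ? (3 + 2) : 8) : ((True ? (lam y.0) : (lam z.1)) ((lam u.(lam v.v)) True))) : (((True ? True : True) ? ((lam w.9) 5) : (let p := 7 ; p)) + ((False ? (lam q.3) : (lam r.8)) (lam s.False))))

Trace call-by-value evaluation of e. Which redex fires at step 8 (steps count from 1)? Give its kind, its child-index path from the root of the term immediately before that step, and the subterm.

Trace:
step 0: (if (5 < 1) then (if ((5 + 5) < ((\x.x) 6)) then (if true then (3 + 2) else 8) else ((if true then (\y.0) else (\z.1)) ((\u.(\v.v)) true))) else ((if (if true then true else true) then ((\w.9) 5) else (let p = 7 in p)) + ((if false then (\q.3) else (\r.8)) (\s.false))))
step 1: [delta@0] (if false then (if ((5 + 5) < ((\x.x) 6)) then (if true then (3 + 2) else 8) else ((if true then (\y.0) else (\z.1)) ((\u.(\v.v)) true))) else ((if (if true then true else true) then ((\w.9) 5) else (let p = 7 in p)) + ((if false then (\q.3) else (\r.8)) (\s.false))))
step 2: [if@root] ((if (if true then true else true) then ((\w.9) 5) else (let p = 7 in p)) + ((if false then (\q.3) else (\r.8)) (\s.false)))
step 3: [if@0.0] ((if true then ((\w.9) 5) else (let p = 7 in p)) + ((if false then (\q.3) else (\r.8)) (\s.false)))
step 4: [if@0] (((\w.9) 5) + ((if false then (\q.3) else (\r.8)) (\s.false)))
step 5: [beta@0] (9 + ((if false then (\q.3) else (\r.8)) (\s.false)))
step 6: [if@1.0] (9 + ((\r.8) (\s.false)))
step 7: [beta@1] (9 + 8)
step 8: [delta@root] 17

Answer: delta at root : (9 + 8)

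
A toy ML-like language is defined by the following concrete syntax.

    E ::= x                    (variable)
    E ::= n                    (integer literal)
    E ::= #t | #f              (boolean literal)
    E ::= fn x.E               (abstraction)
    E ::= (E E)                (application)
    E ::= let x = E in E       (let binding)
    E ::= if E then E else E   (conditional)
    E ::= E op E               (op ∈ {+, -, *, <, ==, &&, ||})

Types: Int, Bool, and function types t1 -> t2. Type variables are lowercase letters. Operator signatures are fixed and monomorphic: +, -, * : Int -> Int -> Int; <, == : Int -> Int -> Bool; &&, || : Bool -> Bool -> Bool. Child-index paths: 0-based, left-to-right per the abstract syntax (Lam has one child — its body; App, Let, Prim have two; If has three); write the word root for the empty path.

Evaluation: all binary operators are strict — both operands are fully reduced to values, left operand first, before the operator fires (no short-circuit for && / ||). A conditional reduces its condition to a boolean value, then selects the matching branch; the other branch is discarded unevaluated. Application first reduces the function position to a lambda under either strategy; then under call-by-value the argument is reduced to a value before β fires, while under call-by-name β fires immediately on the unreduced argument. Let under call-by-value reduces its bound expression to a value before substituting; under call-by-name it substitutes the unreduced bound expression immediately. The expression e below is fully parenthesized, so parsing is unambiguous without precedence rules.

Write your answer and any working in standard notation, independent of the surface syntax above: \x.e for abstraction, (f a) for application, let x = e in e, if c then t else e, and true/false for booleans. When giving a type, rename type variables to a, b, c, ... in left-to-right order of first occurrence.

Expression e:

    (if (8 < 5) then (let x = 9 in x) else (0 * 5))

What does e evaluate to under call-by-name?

Trace:
step 0: (if (8 < 5) then (let x = 9 in x) else (0 * 5))
step 1: [delta@0] (if false then (let x = 9 in x) else (0 * 5))
step 2: [if@root] (0 * 5)
step 3: [delta@root] 0

Answer: 0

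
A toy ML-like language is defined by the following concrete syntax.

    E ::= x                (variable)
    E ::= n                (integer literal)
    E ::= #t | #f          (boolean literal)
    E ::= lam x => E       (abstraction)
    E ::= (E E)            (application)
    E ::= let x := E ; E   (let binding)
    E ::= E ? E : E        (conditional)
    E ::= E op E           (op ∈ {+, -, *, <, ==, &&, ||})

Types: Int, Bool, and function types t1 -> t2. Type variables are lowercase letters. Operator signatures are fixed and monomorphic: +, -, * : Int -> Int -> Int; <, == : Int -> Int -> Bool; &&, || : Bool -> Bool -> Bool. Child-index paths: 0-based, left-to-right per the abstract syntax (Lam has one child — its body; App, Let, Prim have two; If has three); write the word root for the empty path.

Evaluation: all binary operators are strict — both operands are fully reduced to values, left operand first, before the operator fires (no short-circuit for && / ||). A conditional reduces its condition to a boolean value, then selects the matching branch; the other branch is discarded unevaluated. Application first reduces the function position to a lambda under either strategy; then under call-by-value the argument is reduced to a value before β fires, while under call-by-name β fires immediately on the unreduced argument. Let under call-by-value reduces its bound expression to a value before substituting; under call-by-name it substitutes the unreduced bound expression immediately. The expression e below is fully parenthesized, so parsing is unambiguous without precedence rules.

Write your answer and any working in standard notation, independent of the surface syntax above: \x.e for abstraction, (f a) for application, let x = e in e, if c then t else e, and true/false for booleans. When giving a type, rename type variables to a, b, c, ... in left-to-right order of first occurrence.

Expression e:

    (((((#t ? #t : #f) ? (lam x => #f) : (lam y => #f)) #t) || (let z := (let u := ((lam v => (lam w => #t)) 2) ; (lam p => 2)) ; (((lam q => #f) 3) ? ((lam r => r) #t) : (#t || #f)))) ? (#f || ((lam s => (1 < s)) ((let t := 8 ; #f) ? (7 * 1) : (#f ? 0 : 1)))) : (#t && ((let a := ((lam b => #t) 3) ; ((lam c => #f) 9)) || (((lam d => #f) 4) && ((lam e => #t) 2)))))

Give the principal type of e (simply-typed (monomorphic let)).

Answer: Bool

Trace:
  unify Bool ~ Bool
  unify Bool ~ Bool
  unify Bool ~ Bool
\x._ : a -> Bool
\y._ : b -> Bool
  unify a -> Bool ~ b -> Bool
  unify a ~ b
  unify Bool ~ Bool
  unify b -> Bool ~ Bool -> c
  unify b ~ Bool
  unify Bool ~ c
_ _ : Bool
  unify Bool ~ Bool
\w._ : e -> Bool
\v._ : d -> e -> Bool
  unify d -> e -> Bool ~ Int -> f
  unify d ~ Int
  unify e -> Bool ~ f
_ _ : e -> Bool
let u : e -> Bool
\p._ : g -> Int
let z : g -> Int
\q._ : h -> Bool
  unify h -> Bool ~ Int -> i
  unify h ~ Int
  unify Bool ~ i
_ _ : Bool
  unify Bool ~ Bool
r : j
\r._ : j -> j
  unify j -> j ~ Bool -> k
  unify j ~ Bool
  unify Bool ~ k
_ _ : Bool
  unify Bool ~ Bool
  unify Bool ~ Bool
  unify Bool ~ Bool
  unify Bool ~ Bool
  unify Bool ~ Bool
  unify Bool ~ Bool
  unify Int ~ Int
s : l
  unify l ~ Int
\s._ : Int -> Bool
let t : Int
  unify Bool ~ Bool
  unify Int ~ Int
  unify Int ~ Int
  unify Bool ~ Bool
  unify Int ~ Int
  unify Int ~ Int
  unify Int -> Bool ~ Int -> m
  unify Int ~ Int
  unify Bool ~ m
_ _ : Bool
  unify Bool ~ Bool
  unify Bool ~ Bool
\b._ : n -> Bool
  unify n -> Bool ~ Int -> o
  unify n ~ Int
  unify Bool ~ o
_ _ : Bool
let a : Bool
\c._ : p -> Bool
  unify p -> Bool ~ Int -> q
  unify p ~ Int
  unify Bool ~ q
_ _ : Bool
  unify Bool ~ Bool
\d._ : r -> Bool
  unify r -> Bool ~ Int -> s
  unify r ~ Int
  unify Bool ~ s
_ _ : Bool
  unify Bool ~ Bool
\e._ : t -> Bool
  unify t -> Bool ~ Int -> u
  unify t ~ Int
  unify Bool ~ u
_ _ : Bool
  unify Bool ~ Bool
  unify Bool ~ Bool
  unify Bool ~ Bool
  unify Bool ~ Bool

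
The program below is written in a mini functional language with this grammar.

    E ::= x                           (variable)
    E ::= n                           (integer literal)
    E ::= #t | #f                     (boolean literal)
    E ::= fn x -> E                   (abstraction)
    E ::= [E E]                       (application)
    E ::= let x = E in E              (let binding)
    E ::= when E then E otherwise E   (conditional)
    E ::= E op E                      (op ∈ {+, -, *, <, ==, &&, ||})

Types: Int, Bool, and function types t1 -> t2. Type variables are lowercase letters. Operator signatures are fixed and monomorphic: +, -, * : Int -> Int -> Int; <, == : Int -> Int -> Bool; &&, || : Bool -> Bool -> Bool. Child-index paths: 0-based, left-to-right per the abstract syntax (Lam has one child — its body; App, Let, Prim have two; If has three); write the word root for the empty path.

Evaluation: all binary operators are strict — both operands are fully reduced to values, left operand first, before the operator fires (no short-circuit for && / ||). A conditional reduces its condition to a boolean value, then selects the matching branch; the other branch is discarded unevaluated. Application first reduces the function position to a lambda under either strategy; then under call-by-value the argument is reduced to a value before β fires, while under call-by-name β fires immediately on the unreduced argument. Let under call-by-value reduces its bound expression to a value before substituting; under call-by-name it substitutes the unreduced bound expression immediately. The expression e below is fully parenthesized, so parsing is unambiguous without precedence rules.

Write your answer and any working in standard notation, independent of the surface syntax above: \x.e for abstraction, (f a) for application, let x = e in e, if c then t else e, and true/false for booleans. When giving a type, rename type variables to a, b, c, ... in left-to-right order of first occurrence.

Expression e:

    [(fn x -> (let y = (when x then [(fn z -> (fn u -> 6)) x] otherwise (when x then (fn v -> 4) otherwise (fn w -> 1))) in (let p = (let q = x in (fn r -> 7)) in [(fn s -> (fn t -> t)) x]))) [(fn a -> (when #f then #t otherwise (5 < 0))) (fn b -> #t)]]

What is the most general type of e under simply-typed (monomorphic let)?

Derivation:
x : a
  unify a ~ Bool
\u._ : c -> Int
\z._ : b -> c -> Int
x : Bool
  unify b -> c -> Int ~ Bool -> d
  unify b ~ Bool
  unify c -> Int ~ d
_ _ : c -> Int
x : Bool
  unify Bool ~ Bool
\v._ : e -> Int
\w._ : f -> Int
  unify e -> Int ~ f -> Int
  unify e ~ f
  unify Int ~ Int
  unify c -> Int ~ f -> Int
  unify c ~ f
  unify Int ~ Int
let y : f -> Int
x : Bool
let q : Bool
\r._ : g -> Int
let p : g -> Int
t : i
\t._ : i -> i
\s._ : h -> i -> i
x : Bool
  unify h -> i -> i ~ Bool -> j
  unify h ~ Bool
  unify i -> i ~ j
_ _ : i -> i
\x._ : Bool -> i -> i
  unify Bool ~ Bool
  unify Int ~ Int
  unify Int ~ Int
  unify Bool ~ Bool
\a._ : k -> Bool
\b._ : l -> Bool
  unify k -> Bool ~ (l -> Bool) -> m
  unify k ~ l -> Bool
  unify Bool ~ m
_ _ : Bool
  unify Bool -> i -> i ~ Bool -> n
  unify Bool ~ Bool
  unify i -> i ~ n
_ _ : i -> i

Answer: a -> a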